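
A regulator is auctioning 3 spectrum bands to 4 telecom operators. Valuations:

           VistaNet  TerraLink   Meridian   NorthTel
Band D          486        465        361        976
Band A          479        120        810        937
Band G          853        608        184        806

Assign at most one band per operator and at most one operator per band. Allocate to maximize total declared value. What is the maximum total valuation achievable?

Optimal: NorthTel→Band D ($976M), Meridian→Band A ($810M), VistaNet→Band G ($853M) — total 976+810+853 = $2639M.
Row-greedy (each operator in turn takes its best remaining band) gives $2128M, worse by 511.
Next-best assignment: NorthTel→Band D, Meridian→Band A, TerraLink→Band G = $2394M.
Every other assignment is strictly worse.

Maximum total: $2639M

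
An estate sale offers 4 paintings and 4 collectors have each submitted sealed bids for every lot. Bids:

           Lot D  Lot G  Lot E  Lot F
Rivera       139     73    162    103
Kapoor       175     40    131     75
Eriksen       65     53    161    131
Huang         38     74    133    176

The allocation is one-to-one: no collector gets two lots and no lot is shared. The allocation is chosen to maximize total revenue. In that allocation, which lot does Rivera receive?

Rivera receives Lot G.

Optimal: Rivera→Lot G ($73), Kapoor→Lot D ($175), Eriksen→Lot E ($161), Huang→Lot F ($176) — total 73+175+161+176 = $585.
Row-greedy (each collector in turn takes its best remaining lot) gives $542, worse by 43.
Next-best assignment: Rivera→Lot E, Kapoor→Lot D, Eriksen→Lot G, Huang→Lot F = $566.
Rivera's own top lot is Lot E ($162), but forcing Rivera→Lot E and reassigning the rest optimally gives only $566 — worse by 19.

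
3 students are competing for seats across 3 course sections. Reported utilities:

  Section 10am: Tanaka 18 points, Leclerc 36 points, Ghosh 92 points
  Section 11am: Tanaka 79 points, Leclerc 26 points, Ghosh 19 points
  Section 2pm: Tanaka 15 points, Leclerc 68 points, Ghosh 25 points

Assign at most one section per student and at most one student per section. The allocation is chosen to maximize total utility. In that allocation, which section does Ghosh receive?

Ghosh receives Section 10am.

Optimal: Tanaka→Section 11am (79 points), Leclerc→Section 2pm (68 points), Ghosh→Section 10am (92 points) — total 79+68+92 = 239 points.
Next-best assignment: Tanaka→Section 11am, Leclerc→Section 10am, Ghosh→Section 2pm = 140 points.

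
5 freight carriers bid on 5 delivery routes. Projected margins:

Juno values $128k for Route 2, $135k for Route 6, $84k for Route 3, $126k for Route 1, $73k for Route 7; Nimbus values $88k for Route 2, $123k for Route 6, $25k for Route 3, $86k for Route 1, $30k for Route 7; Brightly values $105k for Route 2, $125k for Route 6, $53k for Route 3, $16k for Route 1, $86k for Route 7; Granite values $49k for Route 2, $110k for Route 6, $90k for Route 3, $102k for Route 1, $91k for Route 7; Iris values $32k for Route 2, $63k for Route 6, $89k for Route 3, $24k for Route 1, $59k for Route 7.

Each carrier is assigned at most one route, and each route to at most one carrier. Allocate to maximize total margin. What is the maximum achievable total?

Maximum total: $534k

This is a one-to-one assignment (maximum-weight bipartite matching).
Optimal: Juno→Route 1 ($126k), Nimbus→Route 6 ($123k), Brightly→Route 2 ($105k), Granite→Route 7 ($91k), Iris→Route 3 ($89k) — total 126+123+105+91+89 = $534k.
Row-greedy (each carrier in turn takes its best remaining route) gives $500k, worse by 34.
Swapping Granite↔Nimbus (Granite→Route 6 $110k, Nimbus→Route 7 $30k) loses 74.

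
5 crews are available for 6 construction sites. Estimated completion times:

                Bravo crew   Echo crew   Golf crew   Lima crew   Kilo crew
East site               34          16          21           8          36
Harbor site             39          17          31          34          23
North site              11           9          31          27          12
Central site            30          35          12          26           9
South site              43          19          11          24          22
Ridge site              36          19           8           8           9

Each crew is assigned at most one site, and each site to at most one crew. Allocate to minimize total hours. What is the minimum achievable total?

Optimal: Bravo crew→North site (11 hours), Echo crew→Harbor site (17 hours), Golf crew→Ridge site (8 hours), Lima crew→East site (8 hours), Kilo crew→Central site (9 hours) — total 11+17+8+8+9 = 53 hours.
Row-greedy (each crew in turn takes its cheapest remaining site) gives 68 hours, worse by 15.

Minimum total: 53 hours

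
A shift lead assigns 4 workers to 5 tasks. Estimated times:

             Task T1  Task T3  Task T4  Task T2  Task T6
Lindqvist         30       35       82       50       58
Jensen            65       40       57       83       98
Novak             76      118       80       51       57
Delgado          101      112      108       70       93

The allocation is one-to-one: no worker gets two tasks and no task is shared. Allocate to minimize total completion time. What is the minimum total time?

Min total: 197 min

Optimal: Lindqvist→Task T1 (30 min), Jensen→Task T3 (40 min), Novak→Task T6 (57 min), Delgado→Task T2 (70 min) — total 30+40+57+70 = 197 min.
Column-greedy (each task in turn goes to its cheapest remaining worker) gives 220 min, worse by 23.
Next-best assignment: Lindqvist→Task T1, Jensen→Task T3, Novak→Task T2, Delgado→Task T6 = 214 min.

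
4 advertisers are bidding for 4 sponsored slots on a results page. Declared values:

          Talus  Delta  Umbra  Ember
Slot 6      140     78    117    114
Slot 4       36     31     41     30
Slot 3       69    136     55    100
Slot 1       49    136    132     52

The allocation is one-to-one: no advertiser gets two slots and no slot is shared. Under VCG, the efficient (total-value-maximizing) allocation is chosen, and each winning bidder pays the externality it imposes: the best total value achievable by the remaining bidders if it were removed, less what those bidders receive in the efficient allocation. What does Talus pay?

Efficient allocation: Talus→Slot 6 ($140), Delta→Slot 3 ($136), Umbra→Slot 1 ($132), Ember→Slot 4 ($30); total welfare W = $438.
Talus receives Slot 6 at value $140, so the others get W − 140 = $298.
Without Talus: best allocation of the remaining 3 bidders over all 4 slots is Delta→Slot 3 ($136), Umbra→Slot 1 ($132), Ember→Slot 6 ($114), total $382.
VCG payment = (others' best without Talus) − (others' welfare with Talus) = 382 − 298 = $84.

Talus pays $84.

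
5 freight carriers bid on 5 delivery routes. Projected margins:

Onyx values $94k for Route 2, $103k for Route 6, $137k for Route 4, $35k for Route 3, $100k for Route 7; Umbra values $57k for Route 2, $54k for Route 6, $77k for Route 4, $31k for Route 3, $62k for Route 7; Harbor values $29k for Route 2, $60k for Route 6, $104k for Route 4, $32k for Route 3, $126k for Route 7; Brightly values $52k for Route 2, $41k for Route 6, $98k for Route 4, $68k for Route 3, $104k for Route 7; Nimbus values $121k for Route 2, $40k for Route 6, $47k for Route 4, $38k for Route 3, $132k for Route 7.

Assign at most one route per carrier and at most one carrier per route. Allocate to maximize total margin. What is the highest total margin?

This is a one-to-one assignment (maximum-weight bipartite matching).
Optimal: Onyx→Route 4 ($137k), Umbra→Route 6 ($54k), Harbor→Route 7 ($126k), Brightly→Route 3 ($68k), Nimbus→Route 2 ($121k) — total 137+54+126+68+121 = $506k.
Max-entry greedy (repeatedly take the single best remaining cell) gives $454k, worse by 52.
Next-best assignment: Onyx→Route 6, Umbra→Route 4, Harbor→Route 7, Brightly→Route 3, Nimbus→Route 2 = $495k.
Swapping Onyx↔Harbor (Onyx→Route 7 $100k, Harbor→Route 4 $104k) loses 59.

Maximum total: $506k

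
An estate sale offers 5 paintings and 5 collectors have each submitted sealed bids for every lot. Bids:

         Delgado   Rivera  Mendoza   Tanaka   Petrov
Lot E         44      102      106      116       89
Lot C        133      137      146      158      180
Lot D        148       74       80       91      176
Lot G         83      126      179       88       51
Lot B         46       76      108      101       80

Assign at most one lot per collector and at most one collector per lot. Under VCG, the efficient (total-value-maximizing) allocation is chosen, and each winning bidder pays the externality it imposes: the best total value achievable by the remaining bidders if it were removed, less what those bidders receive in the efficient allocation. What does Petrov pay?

Petrov pays $57.

Efficient allocation: Delgado→Lot D ($148), Rivera→Lot E ($102), Mendoza→Lot G ($179), Tanaka→Lot B ($101), Petrov→Lot C ($180); total welfare W = $710.
Petrov receives Lot C at value $180, so the others get W − 180 = $530.
Without Petrov: best allocation of the remaining 4 bidders over all 5 lots is Delgado→Lot D ($148), Rivera→Lot E ($102), Mendoza→Lot G ($179), Tanaka→Lot C ($158), total $587.
VCG payment = (others' best without Petrov) − (others' welfare with Petrov) = 587 − 530 = $57.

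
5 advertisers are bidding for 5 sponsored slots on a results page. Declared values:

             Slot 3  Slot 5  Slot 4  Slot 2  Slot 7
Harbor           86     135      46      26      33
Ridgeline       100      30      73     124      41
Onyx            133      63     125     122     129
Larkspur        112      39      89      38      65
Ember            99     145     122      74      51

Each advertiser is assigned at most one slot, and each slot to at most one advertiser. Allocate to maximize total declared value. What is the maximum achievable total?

Optimal: Harbor→Slot 5 ($135), Ridgeline→Slot 2 ($124), Onyx→Slot 7 ($129), Larkspur→Slot 3 ($112), Ember→Slot 4 ($122) — total 135+124+129+112+122 = $622.
Max-entry greedy (repeatedly take the single best remaining cell) gives $524, worse by 98.
Next-best assignment: Harbor→Slot 5, Ridgeline→Slot 2, Onyx→Slot 3, Larkspur→Slot 7, Ember→Slot 4 = $579.
Every other assignment is strictly worse.

Maximum total: $622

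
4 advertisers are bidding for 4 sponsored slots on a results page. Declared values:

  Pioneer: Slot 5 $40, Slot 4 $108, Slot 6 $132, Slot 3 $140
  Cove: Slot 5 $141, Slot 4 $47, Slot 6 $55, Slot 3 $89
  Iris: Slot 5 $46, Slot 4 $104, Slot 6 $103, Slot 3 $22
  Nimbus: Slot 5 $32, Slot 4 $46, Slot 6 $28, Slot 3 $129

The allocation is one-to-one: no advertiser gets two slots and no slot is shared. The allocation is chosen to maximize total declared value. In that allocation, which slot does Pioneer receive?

This is a one-to-one assignment (maximum-weight bipartite matching).
Optimal: Pioneer→Slot 6 ($132), Cove→Slot 5 ($141), Iris→Slot 4 ($104), Nimbus→Slot 3 ($129) — total 132+141+104+129 = $506.
Max-entry greedy (repeatedly take the single best remaining cell) gives $413, worse by 93.
Next-best assignment: Pioneer→Slot 4, Cove→Slot 5, Iris→Slot 6, Nimbus→Slot 3 = $481.
Pioneer's own top slot is Slot 3 ($140), but forcing Pioneer→Slot 3 and reassigning the rest optimally gives only $430 — worse by 76.

Pioneer receives Slot 6.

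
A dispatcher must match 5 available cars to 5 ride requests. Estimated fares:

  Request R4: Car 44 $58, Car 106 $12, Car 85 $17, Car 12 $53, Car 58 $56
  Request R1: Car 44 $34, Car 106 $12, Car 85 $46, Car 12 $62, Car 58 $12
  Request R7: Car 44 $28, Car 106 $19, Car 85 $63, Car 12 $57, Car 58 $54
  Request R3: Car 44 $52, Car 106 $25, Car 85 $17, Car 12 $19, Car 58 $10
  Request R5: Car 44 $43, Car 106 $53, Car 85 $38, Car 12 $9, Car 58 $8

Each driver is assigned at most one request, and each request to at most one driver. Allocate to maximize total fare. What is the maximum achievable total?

Maximum total: $286

This is the linear assignment problem.
Optimal: Car 44→Request R3 ($52), Car 106→Request R5 ($53), Car 85→Request R7 ($63), Car 12→Request R1 ($62), Car 58→Request R4 ($56) — total 52+53+63+62+56 = $286.
Row-greedy (each driver in turn takes its best remaining request) gives $246, worse by 40.
Next-best assignment: Car 44→Request R3, Car 106→Request R5, Car 85→Request R1, Car 12→Request R7, Car 58→Request R4 = $264.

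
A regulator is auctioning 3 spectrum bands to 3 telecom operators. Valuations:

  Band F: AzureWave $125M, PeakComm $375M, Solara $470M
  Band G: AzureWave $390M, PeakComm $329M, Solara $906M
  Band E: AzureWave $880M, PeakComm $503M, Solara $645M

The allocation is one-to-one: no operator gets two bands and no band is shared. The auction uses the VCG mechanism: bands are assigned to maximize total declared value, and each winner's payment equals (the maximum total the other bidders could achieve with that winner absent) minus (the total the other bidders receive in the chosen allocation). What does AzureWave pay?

Efficient allocation: AzureWave→Band E ($880M), PeakComm→Band F ($375M), Solara→Band G ($906M); total welfare W = $2161M.
AzureWave receives Band E at value $880M, so the others get W − 880 = $1281M.
Without AzureWave: best allocation of the remaining 2 bidders over all 3 bands is PeakComm→Band E ($503M), Solara→Band G ($906M), total $1409M.
VCG payment = (others' best without AzureWave) − (others' welfare with AzureWave) = 1409 − 1281 = $128M.

AzureWave pays $128M.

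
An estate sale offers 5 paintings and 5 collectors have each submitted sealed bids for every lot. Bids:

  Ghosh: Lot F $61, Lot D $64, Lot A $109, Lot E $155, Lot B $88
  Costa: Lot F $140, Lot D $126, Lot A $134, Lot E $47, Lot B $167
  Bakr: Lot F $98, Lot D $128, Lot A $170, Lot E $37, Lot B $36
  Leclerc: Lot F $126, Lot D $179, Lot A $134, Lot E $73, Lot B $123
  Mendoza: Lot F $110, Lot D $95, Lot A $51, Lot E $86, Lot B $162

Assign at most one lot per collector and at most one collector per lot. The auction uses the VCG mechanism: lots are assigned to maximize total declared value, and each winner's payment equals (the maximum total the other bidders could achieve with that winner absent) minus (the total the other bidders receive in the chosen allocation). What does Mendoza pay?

Mendoza pays $27.

Efficient allocation: Ghosh→Lot E ($155), Costa→Lot F ($140), Bakr→Lot A ($170), Leclerc→Lot D ($179), Mendoza→Lot B ($162); total welfare W = $806.
Mendoza receives Lot B at value $162, so the others get W − 162 = $644.
Without Mendoza: best allocation of the remaining 4 bidders over all 5 lots is Ghosh→Lot E ($155), Costa→Lot B ($167), Bakr→Lot A ($170), Leclerc→Lot D ($179), total $671.
VCG payment = (others' best without Mendoza) − (others' welfare with Mendoza) = 671 − 644 = $27.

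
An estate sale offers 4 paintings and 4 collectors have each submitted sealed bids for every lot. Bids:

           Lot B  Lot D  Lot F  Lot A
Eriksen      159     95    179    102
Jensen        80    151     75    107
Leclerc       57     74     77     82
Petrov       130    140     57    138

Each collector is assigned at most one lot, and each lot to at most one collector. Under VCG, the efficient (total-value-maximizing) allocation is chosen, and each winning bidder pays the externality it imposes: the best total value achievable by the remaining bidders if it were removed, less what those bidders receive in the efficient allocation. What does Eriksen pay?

Efficient allocation: Eriksen→Lot F ($179), Jensen→Lot D ($151), Leclerc→Lot A ($82), Petrov→Lot B ($130); total welfare W = $542.
Eriksen receives Lot F at value $179, so the others get W − 179 = $363.
Without Eriksen: best allocation of the remaining 3 bidders over all 4 lots is Jensen→Lot D ($151), Leclerc→Lot F ($77), Petrov→Lot A ($138), total $366.
VCG payment = (others' best without Eriksen) − (others' welfare with Eriksen) = 366 − 363 = $3.

Eriksen pays $3.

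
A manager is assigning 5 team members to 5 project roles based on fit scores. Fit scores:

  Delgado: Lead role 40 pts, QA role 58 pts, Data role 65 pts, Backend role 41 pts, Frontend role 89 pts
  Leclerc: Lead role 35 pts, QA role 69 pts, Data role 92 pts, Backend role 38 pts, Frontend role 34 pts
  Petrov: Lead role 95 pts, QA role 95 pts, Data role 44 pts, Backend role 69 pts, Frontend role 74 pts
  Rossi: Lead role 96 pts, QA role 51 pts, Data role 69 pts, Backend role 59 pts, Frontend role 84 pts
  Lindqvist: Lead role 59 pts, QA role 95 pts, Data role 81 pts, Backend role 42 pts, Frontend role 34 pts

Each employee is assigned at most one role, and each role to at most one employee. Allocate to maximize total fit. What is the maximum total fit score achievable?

Optimal: Delgado→Frontend role (89 pts), Leclerc→Data role (92 pts), Petrov→Backend role (69 pts), Rossi→Lead role (96 pts), Lindqvist→QA role (95 pts) — total 89+92+69+96+95 = 441 pts.
Row-greedy (each employee in turn takes its best remaining role) gives 430 pts, worse by 11.
Every other assignment is strictly worse.

Maximum total: 441 pts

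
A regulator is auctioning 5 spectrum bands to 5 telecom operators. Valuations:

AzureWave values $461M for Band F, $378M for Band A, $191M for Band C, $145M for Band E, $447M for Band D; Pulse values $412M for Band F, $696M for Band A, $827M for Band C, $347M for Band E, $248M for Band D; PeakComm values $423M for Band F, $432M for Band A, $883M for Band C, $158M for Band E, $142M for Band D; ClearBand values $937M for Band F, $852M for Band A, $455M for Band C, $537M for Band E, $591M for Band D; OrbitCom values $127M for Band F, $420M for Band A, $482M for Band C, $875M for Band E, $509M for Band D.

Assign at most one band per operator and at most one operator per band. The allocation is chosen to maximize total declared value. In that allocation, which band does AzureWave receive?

This is a one-to-one assignment (maximum-weight bipartite matching).
Optimal: AzureWave→Band D ($447M), Pulse→Band A ($696M), PeakComm→Band C ($883M), ClearBand→Band F ($937M), OrbitCom→Band E ($875M) — total 447+696+883+937+875 = $3838M.
Row-greedy (each operator in turn takes its best remaining band) gives $3186M, worse by 652.
Next-best assignment: AzureWave→Band D, Pulse→Band C, PeakComm→Band A, ClearBand→Band F, OrbitCom→Band E = $3518M.
AzureWave's own top band is Band F ($461M), but forcing AzureWave→Band F and reassigning the rest optimally gives only $3506M — worse by 332.

AzureWave receives Band D.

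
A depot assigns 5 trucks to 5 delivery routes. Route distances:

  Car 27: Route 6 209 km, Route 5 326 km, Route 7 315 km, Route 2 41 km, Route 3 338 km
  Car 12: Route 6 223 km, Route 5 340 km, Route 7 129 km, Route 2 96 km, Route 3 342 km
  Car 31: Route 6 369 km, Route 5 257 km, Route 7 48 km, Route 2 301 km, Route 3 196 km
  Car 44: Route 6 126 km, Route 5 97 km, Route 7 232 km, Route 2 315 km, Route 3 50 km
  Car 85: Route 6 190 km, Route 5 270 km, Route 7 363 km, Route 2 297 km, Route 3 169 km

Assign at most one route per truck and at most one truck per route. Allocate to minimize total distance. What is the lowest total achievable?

Min total: 578 km

Optimal: Car 27→Route 2 (41 km), Car 12→Route 6 (223 km), Car 31→Route 7 (48 km), Car 44→Route 5 (97 km), Car 85→Route 3 (169 km) — total 41+223+48+97+169 = 578 km.
Next-best assignment: Car 27→Route 6, Car 12→Route 2, Car 31→Route 7, Car 44→Route 5, Car 85→Route 3 = 619 km.
Every other assignment is strictly worse.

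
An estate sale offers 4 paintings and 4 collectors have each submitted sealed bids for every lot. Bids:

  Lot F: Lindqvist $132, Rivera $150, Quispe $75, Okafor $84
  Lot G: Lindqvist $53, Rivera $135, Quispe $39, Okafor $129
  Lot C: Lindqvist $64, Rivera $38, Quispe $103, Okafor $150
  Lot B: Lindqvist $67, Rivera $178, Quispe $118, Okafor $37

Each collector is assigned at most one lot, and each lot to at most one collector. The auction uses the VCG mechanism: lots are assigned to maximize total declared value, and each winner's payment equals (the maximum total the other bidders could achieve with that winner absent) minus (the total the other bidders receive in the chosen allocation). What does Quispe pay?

Efficient allocation: Lindqvist→Lot F ($132), Rivera→Lot B ($178), Quispe→Lot C ($103), Okafor→Lot G ($129); total welfare W = $542.
Quispe receives Lot C at value $103, so the others get W − 103 = $439.
Without Quispe: best allocation of the remaining 3 bidders over all 4 lots is Lindqvist→Lot F ($132), Rivera→Lot B ($178), Okafor→Lot C ($150), total $460.
VCG payment = (others' best without Quispe) − (others' welfare with Quispe) = 460 − 439 = $21.

Quispe pays $21.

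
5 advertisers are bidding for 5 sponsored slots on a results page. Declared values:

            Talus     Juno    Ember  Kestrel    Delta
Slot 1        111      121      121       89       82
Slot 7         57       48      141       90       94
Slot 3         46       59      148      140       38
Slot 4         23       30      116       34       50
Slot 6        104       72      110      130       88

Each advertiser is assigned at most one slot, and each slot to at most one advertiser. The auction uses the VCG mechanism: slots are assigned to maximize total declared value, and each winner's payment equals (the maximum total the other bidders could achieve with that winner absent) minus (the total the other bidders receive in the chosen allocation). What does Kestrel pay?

Efficient allocation: Talus→Slot 6 ($104), Juno→Slot 1 ($121), Ember→Slot 4 ($116), Kestrel→Slot 3 ($140), Delta→Slot 7 ($94); total welfare W = $575.
Kestrel receives Slot 3 at value $140, so the others get W − 140 = $435.
Without Kestrel: best allocation of the remaining 4 bidders over all 5 slots is Talus→Slot 6 ($104), Juno→Slot 1 ($121), Ember→Slot 3 ($148), Delta→Slot 7 ($94), total $467.
VCG payment = (others' best without Kestrel) − (others' welfare with Kestrel) = 467 − 435 = $32.

Kestrel pays $32.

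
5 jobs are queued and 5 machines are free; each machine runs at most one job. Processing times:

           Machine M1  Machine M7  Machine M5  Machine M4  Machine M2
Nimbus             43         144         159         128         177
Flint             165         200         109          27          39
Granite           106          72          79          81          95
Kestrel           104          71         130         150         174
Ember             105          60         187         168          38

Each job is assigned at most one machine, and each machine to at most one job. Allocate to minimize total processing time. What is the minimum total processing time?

Optimal: Nimbus→Machine M1 (43 min), Flint→Machine M4 (27 min), Granite→Machine M5 (79 min), Kestrel→Machine M7 (71 min), Ember→Machine M2 (38 min) — total 43+27+79+71+38 = 258 min.
Column-greedy (each machine in turn goes to its cheapest remaining job) gives 383 min, worse by 125.
Next-best assignment: Nimbus→Machine M1, Flint→Machine M4, Granite→Machine M7, Kestrel→Machine M5, Ember→Machine M2 = 310 min.

Min total: 258 min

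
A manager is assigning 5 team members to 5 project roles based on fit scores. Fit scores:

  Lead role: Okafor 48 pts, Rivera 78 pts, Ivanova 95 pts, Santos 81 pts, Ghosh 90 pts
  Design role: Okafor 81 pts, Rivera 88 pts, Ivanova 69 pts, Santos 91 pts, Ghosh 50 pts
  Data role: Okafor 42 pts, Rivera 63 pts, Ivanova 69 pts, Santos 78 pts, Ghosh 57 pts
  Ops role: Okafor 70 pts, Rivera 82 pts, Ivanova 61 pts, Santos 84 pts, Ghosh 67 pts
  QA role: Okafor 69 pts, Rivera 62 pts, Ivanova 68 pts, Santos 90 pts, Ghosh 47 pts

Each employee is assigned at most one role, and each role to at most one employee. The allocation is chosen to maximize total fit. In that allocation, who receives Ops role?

Optimal: Okafor→Design role (81 pts), Rivera→Ops role (82 pts), Ivanova→Data role (69 pts), Santos→QA role (90 pts), Ghosh→Lead role (90 pts) — total 81+82+69+90+90 = 412 pts.
Row-greedy (each employee in turn takes its best remaining role) gives 405 pts, worse by 7.
Next-best assignment: Okafor→Ops role, Rivera→Design role, Ivanova→Data role, Santos→QA role, Ghosh→Lead role = 407 pts.
Rivera's own top role is Design role (88 pts), but forcing Rivera→Design role and reassigning the rest optimally gives only 407 pts — worse by 5.

Rivera receives Ops role.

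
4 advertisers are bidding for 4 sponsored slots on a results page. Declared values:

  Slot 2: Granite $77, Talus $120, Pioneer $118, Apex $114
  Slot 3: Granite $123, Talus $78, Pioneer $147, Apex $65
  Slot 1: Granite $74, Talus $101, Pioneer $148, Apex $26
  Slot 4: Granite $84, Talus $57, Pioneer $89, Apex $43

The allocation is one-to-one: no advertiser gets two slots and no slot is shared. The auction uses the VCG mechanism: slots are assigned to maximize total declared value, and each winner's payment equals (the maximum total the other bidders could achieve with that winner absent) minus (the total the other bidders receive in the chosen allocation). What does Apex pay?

Apex pays $59.

Efficient allocation: Granite→Slot 4 ($84), Talus→Slot 1 ($101), Pioneer→Slot 3 ($147), Apex→Slot 2 ($114); total welfare W = $446.
Apex receives Slot 2 at value $114, so the others get W − 114 = $332.
Without Apex: best allocation of the remaining 3 bidders over all 4 slots is Granite→Slot 3 ($123), Talus→Slot 2 ($120), Pioneer→Slot 1 ($148), total $391.
VCG payment = (others' best without Apex) − (others' welfare with Apex) = 391 − 332 = $59.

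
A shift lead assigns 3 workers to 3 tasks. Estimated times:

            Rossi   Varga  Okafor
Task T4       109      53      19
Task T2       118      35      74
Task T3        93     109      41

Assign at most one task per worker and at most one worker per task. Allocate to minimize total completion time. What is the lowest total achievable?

Optimal: Rossi→Task T3 (93 min), Varga→Task T2 (35 min), Okafor→Task T4 (19 min) — total 93+35+19 = 147 min.
Next-best assignment: Rossi→Task T4, Varga→Task T2, Okafor→Task T3 = 185 min.
Swapping Varga↔Rossi (Varga→Task T3 109 min, Rossi→Task T2 118 min) adds 99.

Minimum total: 147 min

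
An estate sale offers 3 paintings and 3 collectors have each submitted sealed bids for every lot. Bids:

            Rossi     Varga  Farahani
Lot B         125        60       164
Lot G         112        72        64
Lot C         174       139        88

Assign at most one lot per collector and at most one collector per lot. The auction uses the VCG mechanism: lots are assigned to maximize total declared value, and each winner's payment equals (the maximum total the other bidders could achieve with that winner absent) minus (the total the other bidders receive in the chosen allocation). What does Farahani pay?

Farahani pays $13.

Efficient allocation: Rossi→Lot G ($112), Varga→Lot C ($139), Farahani→Lot B ($164); total welfare W = $415.
Farahani receives Lot B at value $164, so the others get W − 164 = $251.
Without Farahani: best allocation of the remaining 2 bidders over all 3 lots is Rossi→Lot B ($125), Varga→Lot C ($139), total $264.
VCG payment = (others' best without Farahani) − (others' welfare with Farahani) = 264 − 251 = $13.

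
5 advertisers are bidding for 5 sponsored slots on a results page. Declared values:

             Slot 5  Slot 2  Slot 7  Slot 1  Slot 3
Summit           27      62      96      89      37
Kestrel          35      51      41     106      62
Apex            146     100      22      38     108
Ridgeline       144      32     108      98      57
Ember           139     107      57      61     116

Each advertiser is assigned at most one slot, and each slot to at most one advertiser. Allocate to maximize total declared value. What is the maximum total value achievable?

Max total: $562

Optimal: Summit→Slot 7 ($96), Kestrel→Slot 1 ($106), Apex→Slot 2 ($100), Ridgeline→Slot 5 ($144), Ember→Slot 3 ($116) — total 96+106+100+144+116 = $562.
Max-entry greedy (repeatedly take the single best remaining cell) gives $538, worse by 24.
Next-best assignment: Summit→Slot 7, Kestrel→Slot 1, Apex→Slot 3, Ridgeline→Slot 5, Ember→Slot 2 = $561.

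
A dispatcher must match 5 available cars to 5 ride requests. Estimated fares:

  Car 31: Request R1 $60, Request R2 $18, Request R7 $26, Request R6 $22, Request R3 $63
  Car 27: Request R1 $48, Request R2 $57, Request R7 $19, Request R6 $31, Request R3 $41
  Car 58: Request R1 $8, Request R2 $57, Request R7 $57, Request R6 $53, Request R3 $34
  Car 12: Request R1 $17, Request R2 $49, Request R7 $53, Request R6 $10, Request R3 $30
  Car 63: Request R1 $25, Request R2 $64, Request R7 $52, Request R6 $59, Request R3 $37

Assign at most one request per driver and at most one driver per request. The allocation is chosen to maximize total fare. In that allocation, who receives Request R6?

Optimal: Car 31→Request R3 ($63), Car 27→Request R1 ($48), Car 58→Request R6 ($53), Car 12→Request R7 ($53), Car 63→Request R2 ($64) — total 63+48+53+53+64 = $281.
Max-entry greedy (repeatedly take the single best remaining cell) gives $242, worse by 39.
Next-best assignment: Car 31→Request R3, Car 27→Request R1, Car 58→Request R2, Car 12→Request R7, Car 63→Request R6 = $280.
Swapping Car 31↔Car 63 (Car 31→Request R2 $18, Car 63→Request R3 $37) loses 72.
Car 58's own top request is Request R2 ($57), but forcing Car 58→Request R2 and reassigning the rest optimally gives only $280 — worse by 1.

Car 58 receives Request R6.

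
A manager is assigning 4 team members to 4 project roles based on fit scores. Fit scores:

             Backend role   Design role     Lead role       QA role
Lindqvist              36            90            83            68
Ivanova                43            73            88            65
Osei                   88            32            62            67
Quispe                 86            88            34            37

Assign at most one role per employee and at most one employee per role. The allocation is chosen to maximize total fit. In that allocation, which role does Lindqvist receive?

Optimal: Lindqvist→QA role (68 pts), Ivanova→Lead role (88 pts), Osei→Backend role (88 pts), Quispe→Design role (88 pts) — total 68+88+88+88 = 332 pts.
Row-greedy (each employee in turn takes its best remaining role) gives 303 pts, worse by 29.
Checked against all permutations: 332 pts is optimal.
Lindqvist's own top role is Design role (90 pts), but forcing Lindqvist→Design role and reassigning the rest optimally gives only 331 pts — worse by 1.

Lindqvist receives QA role.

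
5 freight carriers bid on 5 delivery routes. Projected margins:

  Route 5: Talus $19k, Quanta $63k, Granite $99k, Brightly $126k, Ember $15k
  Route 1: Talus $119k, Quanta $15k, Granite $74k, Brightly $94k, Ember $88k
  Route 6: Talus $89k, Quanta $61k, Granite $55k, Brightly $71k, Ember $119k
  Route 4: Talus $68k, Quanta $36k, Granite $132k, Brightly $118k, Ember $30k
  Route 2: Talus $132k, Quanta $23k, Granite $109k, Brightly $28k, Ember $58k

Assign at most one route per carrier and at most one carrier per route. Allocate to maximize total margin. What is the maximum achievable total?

Optimal: Talus→Route 2 ($132k), Quanta→Route 5 ($63k), Granite→Route 4 ($132k), Brightly→Route 1 ($94k), Ember→Route 6 ($119k) — total 132+63+132+94+119 = $540k.
Max-entry greedy (repeatedly take the single best remaining cell) gives $524k, worse by 16.
Swapping Quanta↔Ember (Quanta→Route 6 $61k, Ember→Route 5 $15k) loses 106.

Maximum total: $540k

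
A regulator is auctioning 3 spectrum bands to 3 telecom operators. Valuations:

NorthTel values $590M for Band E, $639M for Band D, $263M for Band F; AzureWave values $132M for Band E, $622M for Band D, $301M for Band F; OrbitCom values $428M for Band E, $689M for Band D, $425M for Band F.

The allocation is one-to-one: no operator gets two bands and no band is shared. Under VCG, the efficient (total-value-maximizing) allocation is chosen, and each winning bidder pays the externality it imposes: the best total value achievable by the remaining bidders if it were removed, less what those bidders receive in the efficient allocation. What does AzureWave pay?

Efficient allocation: NorthTel→Band E ($590M), AzureWave→Band D ($622M), OrbitCom→Band F ($425M); total welfare W = $1637M.
AzureWave receives Band D at value $622M, so the others get W − 622 = $1015M.
Without AzureWave: best allocation of the remaining 2 bidders over all 3 bands is NorthTel→Band E ($590M), OrbitCom→Band D ($689M), total $1279M.
VCG payment = (others' best without AzureWave) − (others' welfare with AzureWave) = 1279 − 1015 = $264M.

AzureWave pays $264M.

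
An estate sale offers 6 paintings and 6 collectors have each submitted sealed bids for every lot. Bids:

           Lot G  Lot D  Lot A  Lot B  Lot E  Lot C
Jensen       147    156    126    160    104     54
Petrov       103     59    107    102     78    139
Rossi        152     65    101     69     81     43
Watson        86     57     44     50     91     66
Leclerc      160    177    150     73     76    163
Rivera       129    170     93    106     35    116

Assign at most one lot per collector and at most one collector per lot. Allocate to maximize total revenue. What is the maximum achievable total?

Optimal: Jensen→Lot B ($160), Petrov→Lot C ($139), Rossi→Lot G ($152), Watson→Lot E ($91), Leclerc→Lot A ($150), Rivera→Lot D ($170) — total 160+139+152+91+150+170 = $862.

Max total: $862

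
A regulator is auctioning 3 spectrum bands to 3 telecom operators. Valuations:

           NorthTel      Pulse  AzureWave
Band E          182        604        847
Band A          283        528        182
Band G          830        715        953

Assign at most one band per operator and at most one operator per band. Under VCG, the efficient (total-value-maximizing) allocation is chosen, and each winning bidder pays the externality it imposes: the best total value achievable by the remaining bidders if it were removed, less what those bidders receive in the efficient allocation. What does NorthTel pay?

Efficient allocation: NorthTel→Band G ($830M), Pulse→Band A ($528M), AzureWave→Band E ($847M); total welfare W = $2205M.
NorthTel receives Band G at value $830M, so the others get W − 830 = $1375M.
Without NorthTel: best allocation of the remaining 2 bidders over all 3 bands is Pulse→Band G ($715M), AzureWave→Band E ($847M), total $1562M.
VCG payment = (others' best without NorthTel) − (others' welfare with NorthTel) = 1562 − 1375 = $187M.

NorthTel pays $187M.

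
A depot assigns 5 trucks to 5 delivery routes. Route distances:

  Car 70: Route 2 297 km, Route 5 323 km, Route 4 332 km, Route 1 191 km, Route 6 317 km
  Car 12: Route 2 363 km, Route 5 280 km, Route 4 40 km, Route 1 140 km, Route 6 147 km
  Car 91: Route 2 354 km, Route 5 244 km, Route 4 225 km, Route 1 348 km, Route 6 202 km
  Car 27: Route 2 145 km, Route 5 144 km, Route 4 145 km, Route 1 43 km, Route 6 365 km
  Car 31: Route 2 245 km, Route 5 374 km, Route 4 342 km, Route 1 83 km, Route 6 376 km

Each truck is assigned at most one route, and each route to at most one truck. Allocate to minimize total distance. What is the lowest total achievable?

Optimal: Car 70→Route 2 (297 km), Car 12→Route 4 (40 km), Car 91→Route 6 (202 km), Car 27→Route 5 (144 km), Car 31→Route 1 (83 km) — total 297+40+202+144+83 = 766 km.
Min-entry greedy (repeatedly take the single cheapest remaining cell) gives 853 km, worse by 87.
Next-best assignment: Car 70→Route 5, Car 12→Route 4, Car 91→Route 6, Car 27→Route 2, Car 31→Route 1 = 793 km.
Swapping Car 31↔Car 70 (Car 31→Route 2 245 km, Car 70→Route 1 191 km) adds 56.
Checked against all permutations: 766 km is optimal.

Minimum total: 766 km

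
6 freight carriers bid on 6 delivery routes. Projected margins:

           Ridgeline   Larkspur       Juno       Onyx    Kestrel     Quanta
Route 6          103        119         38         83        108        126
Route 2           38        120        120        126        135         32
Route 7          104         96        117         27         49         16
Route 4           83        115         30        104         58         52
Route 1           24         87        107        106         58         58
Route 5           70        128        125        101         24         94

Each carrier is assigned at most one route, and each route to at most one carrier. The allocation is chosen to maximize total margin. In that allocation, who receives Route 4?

Larkspur receives Route 4.

This is the linear assignment problem.
Optimal: Ridgeline→Route 7 ($104k), Larkspur→Route 4 ($115k), Juno→Route 5 ($125k), Onyx→Route 1 ($106k), Kestrel→Route 2 ($135k), Quanta→Route 6 ($126k) — total 104+115+125+106+135+126 = $711k.
Max-entry greedy (repeatedly take the single best remaining cell) gives $695k, worse by 16.
Next-best assignment: Ridgeline→Route 7, Larkspur→Route 5, Juno→Route 1, Onyx→Route 4, Kestrel→Route 2, Quanta→Route 6 = $704k.
Larkspur's own top route is Route 5 ($128k), but forcing Larkspur→Route 5 and reassigning the rest optimally gives only $704k — worse by 7.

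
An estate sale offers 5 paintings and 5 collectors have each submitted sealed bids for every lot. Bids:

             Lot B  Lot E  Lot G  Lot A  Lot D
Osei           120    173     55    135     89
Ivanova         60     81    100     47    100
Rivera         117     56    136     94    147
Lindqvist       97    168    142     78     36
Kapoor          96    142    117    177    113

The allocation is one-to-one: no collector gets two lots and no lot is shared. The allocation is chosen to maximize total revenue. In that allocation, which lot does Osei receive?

Optimal: Osei→Lot B ($120), Ivanova→Lot G ($100), Rivera→Lot D ($147), Lindqvist→Lot E ($168), Kapoor→Lot A ($177) — total 120+100+147+168+177 = $712.
Max-entry greedy (repeatedly take the single best remaining cell) gives $699, worse by 13.
Next-best assignment: Osei→Lot E, Ivanova→Lot D, Rivera→Lot B, Lindqvist→Lot G, Kapoor→Lot A = $709.
Osei's own top lot is Lot E ($173), but forcing Osei→Lot E and reassigning the rest optimally gives only $709 — worse by 3.

Osei receives Lot B.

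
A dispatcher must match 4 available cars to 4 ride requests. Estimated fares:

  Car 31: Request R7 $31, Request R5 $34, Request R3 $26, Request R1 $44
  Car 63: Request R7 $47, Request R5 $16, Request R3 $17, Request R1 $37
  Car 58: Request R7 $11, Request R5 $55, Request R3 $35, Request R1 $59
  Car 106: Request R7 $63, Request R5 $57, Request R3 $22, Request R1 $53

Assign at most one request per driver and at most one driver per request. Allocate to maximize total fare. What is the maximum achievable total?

Max total: $189

Optimal: Car 31→Request R3 ($26), Car 63→Request R7 ($47), Car 58→Request R1 ($59), Car 106→Request R5 ($57) — total 26+47+59+57 = $189.
Row-greedy (each driver in turn takes its best remaining request) gives $168, worse by 21.
Next-best assignment: Car 31→Request R1, Car 63→Request R7, Car 58→Request R3, Car 106→Request R5 = $183.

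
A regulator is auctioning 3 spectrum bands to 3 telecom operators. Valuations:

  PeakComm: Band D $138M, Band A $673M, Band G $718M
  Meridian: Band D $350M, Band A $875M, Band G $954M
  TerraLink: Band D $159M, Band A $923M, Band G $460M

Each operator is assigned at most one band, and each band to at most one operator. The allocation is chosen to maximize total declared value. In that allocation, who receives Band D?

PeakComm receives Band D.

Optimal: PeakComm→Band D ($138M), Meridian→Band G ($954M), TerraLink→Band A ($923M) — total 138+954+923 = $2015M.
Row-greedy (each operator in turn takes its best remaining band) gives $1752M, worse by 263.
Next-best assignment: PeakComm→Band G, Meridian→Band D, TerraLink→Band A = $1991M.
PeakComm's own top band is Band G ($718M), but forcing PeakComm→Band G and reassigning the rest optimally gives only $1991M — worse by 24.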